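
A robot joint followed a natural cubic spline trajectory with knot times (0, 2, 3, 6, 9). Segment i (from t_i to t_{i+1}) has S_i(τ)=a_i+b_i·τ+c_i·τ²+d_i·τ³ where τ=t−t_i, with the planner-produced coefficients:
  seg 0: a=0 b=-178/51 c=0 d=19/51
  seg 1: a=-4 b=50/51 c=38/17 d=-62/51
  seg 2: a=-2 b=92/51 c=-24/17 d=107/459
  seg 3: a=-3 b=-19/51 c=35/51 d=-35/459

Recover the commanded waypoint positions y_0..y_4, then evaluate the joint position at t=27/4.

y_0=0 y_1=-4 y_2=-2 y_3=-3 y_4=0
S(27/4) = -3183/1088

y_0 = S_0(0) = a_0 = 0
y_1 = S_1(0) = a_1 = -4
y_2 = S_2(0) = a_2 = -2
y_3 = S_3(0) = a_3 = -3
y_4 = S_3(3) = 0
t_q=27/4 is in segment 3 (τ=3/4); S_3(τ)=-3183/1088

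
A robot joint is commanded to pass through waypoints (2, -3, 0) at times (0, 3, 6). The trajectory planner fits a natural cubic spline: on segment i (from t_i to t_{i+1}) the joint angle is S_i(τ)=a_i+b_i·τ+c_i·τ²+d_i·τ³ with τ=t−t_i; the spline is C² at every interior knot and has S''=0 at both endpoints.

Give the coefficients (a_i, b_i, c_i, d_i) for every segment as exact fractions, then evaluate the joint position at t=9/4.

  seg 0: a=2 b=-7/3 c=0 d=2/27
  seg 1: a=-3 b=-1/3 c=2/3 d=-2/27
S(9/4) = -77/32

Δ: Δ0=-5/3, Δ1=1
row 1: diag=12, rhs=16; c'=1/4, d'=4/3
back: M1=4/3
M: M0=0, M1=4/3, M2=0
seg 0: a=2, c=M0/2=0, d=(M1−M0)/(6·3)=2/27, b=Δ0−h0·(2M0+M1)/6=-7/3
seg 1: a=-3, c=M1/2=2/3, d=(M2−M1)/(6·3)=-2/27, b=Δ1−h1·(2M1+M2)/6=-1/3
t_q=9/4 → seg 0, τ=9/4; S=2+-7/3·τ+0·τ²+2/27·τ³=-77/32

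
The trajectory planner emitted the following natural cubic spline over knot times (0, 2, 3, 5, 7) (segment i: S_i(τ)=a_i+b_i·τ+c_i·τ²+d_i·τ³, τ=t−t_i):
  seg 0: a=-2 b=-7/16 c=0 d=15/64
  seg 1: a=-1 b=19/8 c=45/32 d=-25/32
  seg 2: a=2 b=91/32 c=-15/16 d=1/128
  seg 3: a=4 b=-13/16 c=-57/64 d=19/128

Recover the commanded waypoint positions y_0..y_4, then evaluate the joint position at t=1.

y_0 = S_0(0) = a_0 = -2
y_1 = S_1(0) = a_1 = -1
y_2 = S_2(0) = a_2 = 2
y_3 = S_3(0) = a_3 = 4
y_4 = S_3(2) = 0
t_q=1 is in segment 0 (τ=1); S_0(τ)=-141/64

y_0=-2 y_1=-1 y_2=2 y_3=4 y_4=0
S(1) = -141/64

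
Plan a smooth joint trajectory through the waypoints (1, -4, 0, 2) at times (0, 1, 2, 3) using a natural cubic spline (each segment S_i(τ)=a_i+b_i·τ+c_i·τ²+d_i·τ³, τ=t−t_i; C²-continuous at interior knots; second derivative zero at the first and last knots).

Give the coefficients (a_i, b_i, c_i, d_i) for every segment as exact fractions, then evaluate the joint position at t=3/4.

  seg 0: a=1 b=-113/15 c=0 d=38/15
  seg 1: a=-4 b=1/15 c=38/5 d=-11/3
  seg 2: a=0 b=64/15 c=-17/5 d=17/15
S(3/4) = -573/160

Δ: Δ0=-5, Δ1=4, Δ2=2
row 1: diag=4, rhs=54; c'=1/4, d'=27/2
row 2: denom=4−1·1/4=15/4; d'=(-12−1·27/2)/(15/4)=-34/5
back: M2=-34/5
back: M1=27/2−1/4·-34/5=76/5
M: M0=0, M1=76/5, M2=-34/5, M3=0
seg 0: a=1, c=M0/2=0, d=(M1−M0)/(6·1)=38/15, b=Δ0−h0·(2M0+M1)/6=-113/15
seg 1: a=-4, c=M1/2=38/5, d=(M2−M1)/(6·1)=-11/3, b=Δ1−h1·(2M1+M2)/6=1/15
seg 2: a=0, c=M2/2=-17/5, d=(M3−M2)/(6·1)=17/15, b=Δ2−h2·(2M2+M3)/6=64/15
t_q=3/4 → seg 0, τ=3/4; S=1+-113/15·τ+0·τ²+38/15·τ³=-573/160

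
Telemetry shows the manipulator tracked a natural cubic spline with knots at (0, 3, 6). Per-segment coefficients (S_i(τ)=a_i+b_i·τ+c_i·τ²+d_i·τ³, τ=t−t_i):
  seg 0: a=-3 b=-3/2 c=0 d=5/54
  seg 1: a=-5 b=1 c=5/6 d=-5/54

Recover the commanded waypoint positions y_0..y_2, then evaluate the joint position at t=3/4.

y_0=-3 y_1=-5 y_2=3
S(3/4) = -523/128

y_0 = S_0(0) = a_0 = -3
y_1 = S_1(0) = a_1 = -5
y_2 = S_1(3) = 3
t_q=3/4 is in segment 0 (τ=3/4); S_0(τ)=-523/128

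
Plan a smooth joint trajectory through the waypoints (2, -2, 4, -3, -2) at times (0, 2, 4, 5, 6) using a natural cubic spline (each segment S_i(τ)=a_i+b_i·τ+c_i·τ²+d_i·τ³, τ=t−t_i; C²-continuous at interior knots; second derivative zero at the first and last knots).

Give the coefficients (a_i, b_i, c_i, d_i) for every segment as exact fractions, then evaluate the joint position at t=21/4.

  seg 0: a=2 b=-379/84 c=0 d=211/336
  seg 1: a=-2 b=127/42 c=211/56 d=-635/336
  seg 2: a=4 b=-55/12 c=-53/7 d=433/84
  seg 3: a=-3 b=-179/42 c=221/28 d=-221/84
S(21/4) = -925/256

Δ: Δ0=-2, Δ1=3, Δ2=-7, Δ3=1
row 1: diag=8, rhs=30; c'=1/4, d'=15/4
row 2: denom=6−2·1/4=11/2; d'=(-60−2·15/4)/(11/2)=-135/11
row 3: denom=4−1·2/11=42/11; d'=(48−1·-135/11)/(42/11)=221/14
back: M3=221/14
back: M2=-135/11−2/11·221/14=-106/7
back: M1=15/4−1/4·-106/7=211/28
M: M0=0, M1=211/28, M2=-106/7, M3=221/14, M4=0
seg 0: a=2, c=M0/2=0, d=(M1−M0)/(6·2)=211/336, b=Δ0−h0·(2M0+M1)/6=-379/84
seg 1: a=-2, c=M1/2=211/56, d=(M2−M1)/(6·2)=-635/336, b=Δ1−h1·(2M1+M2)/6=127/42
seg 2: a=4, c=M2/2=-53/7, d=(M3−M2)/(6·1)=433/84, b=Δ2−h2·(2M2+M3)/6=-55/12
seg 3: a=-3, c=M3/2=221/28, d=(M4−M3)/(6·1)=-221/84, b=Δ3−h3·(2M3+M4)/6=-179/42
t_q=21/4 → seg 3, τ=1/4; S=-3+-179/42·τ+221/28·τ²+-221/84·τ³=-925/256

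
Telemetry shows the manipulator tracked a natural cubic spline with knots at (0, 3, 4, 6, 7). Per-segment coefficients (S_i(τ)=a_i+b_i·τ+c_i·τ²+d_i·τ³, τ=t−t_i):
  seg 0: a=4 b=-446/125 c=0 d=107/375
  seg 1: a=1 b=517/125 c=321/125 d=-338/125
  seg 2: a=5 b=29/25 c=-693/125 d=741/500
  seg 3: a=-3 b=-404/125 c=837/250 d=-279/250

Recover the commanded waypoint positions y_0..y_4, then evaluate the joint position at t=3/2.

y_0=4 y_1=1 y_2=5 y_3=-3 y_4=-4
S(3/2) = -389/1000

y_0 = S_0(0) = a_0 = 4
y_1 = S_1(0) = a_1 = 1
y_2 = S_2(0) = a_2 = 5
y_3 = S_3(0) = a_3 = -3
y_4 = S_3(1) = -4
t_q=3/2 is in segment 0 (τ=3/2); S_0(τ)=-389/1000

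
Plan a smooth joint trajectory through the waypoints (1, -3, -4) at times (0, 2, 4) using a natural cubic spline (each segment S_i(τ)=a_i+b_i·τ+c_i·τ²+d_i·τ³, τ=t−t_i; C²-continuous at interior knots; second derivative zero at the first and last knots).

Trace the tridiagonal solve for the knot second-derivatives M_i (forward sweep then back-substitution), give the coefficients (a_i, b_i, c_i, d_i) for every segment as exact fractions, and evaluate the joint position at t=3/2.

Δ: Δ0=-2, Δ1=-1/2
row 1: diag=8, rhs=9; c'=1/4, d'=9/8
back: M1=9/8
M: M0=0, M1=9/8, M2=0
seg 0: a=1, c=M0/2=0, d=(M1−M0)/(6·2)=3/32, b=Δ0−h0·(2M0+M1)/6=-19/8
seg 1: a=-3, c=M1/2=9/16, d=(M2−M1)/(6·2)=-3/32, b=Δ1−h1·(2M1+M2)/6=-5/4
t_q=3/2 → seg 0, τ=3/2; S=1+-19/8·τ+0·τ²+3/32·τ³=-575/256

  seg 0: a=1 b=-19/8 c=0 d=3/32
  seg 1: a=-3 b=-5/4 c=9/16 d=-3/32
S(3/2) = -575/256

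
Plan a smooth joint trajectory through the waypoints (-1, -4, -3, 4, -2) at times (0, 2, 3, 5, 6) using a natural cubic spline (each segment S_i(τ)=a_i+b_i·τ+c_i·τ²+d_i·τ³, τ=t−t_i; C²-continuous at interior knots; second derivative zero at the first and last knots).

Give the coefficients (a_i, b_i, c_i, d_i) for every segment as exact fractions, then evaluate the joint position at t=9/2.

Δ: Δ0=-3/2, Δ1=1, Δ2=7/2, Δ3=-6
row 1: diag=6, rhs=15; c'=1/6, d'=5/2
row 2: denom=6−1·1/6=35/6; d'=(15−1·5/2)/(35/6)=15/7
row 3: denom=6−2·12/35=186/35; d'=(-57−2·15/7)/(186/35)=-715/62
back: M3=-715/62
back: M2=15/7−12/35·-715/62=189/31
back: M1=5/2−1/6·189/31=46/31
M: M0=0, M1=46/31, M2=189/31, M3=-715/62, M4=0
seg 0: a=-1, c=M0/2=0, d=(M1−M0)/(6·2)=23/186, b=Δ0−h0·(2M0+M1)/6=-371/186
seg 1: a=-4, c=M1/2=23/31, d=(M2−M1)/(6·1)=143/186, b=Δ1−h1·(2M1+M2)/6=-95/186
seg 2: a=-3, c=M2/2=189/62, d=(M3−M2)/(6·2)=-1093/744, b=Δ2−h2·(2M2+M3)/6=305/93
seg 3: a=4, c=M3/2=-715/124, d=(M4−M3)/(6·1)=715/372, b=Δ3−h3·(2M3+M4)/6=-401/186
t_q=9/2 → seg 2, τ=3/2; S=-3+305/93·τ+189/62·τ²+-1093/744·τ³=7579/1984

  seg 0: a=-1 b=-371/186 c=0 d=23/186
  seg 1: a=-4 b=-95/186 c=23/31 d=143/186
  seg 2: a=-3 b=305/93 c=189/62 d=-1093/744
  seg 3: a=4 b=-401/186 c=-715/124 d=715/372
S(9/2) = 7579/1984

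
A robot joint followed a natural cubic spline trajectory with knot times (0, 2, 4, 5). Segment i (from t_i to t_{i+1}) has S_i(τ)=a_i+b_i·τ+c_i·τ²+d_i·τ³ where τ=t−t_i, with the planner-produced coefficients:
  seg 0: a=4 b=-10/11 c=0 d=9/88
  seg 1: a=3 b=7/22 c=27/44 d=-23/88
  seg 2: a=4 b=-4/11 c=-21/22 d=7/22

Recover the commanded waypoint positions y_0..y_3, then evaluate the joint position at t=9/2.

y_0=4 y_1=3 y_2=4 y_3=3
S(9/2) = 637/176

y_0 = S_0(0) = a_0 = 4
y_1 = S_1(0) = a_1 = 3
y_2 = S_2(0) = a_2 = 4
y_3 = S_2(1) = 3
t_q=9/2 is in segment 2 (τ=1/2); S_2(τ)=637/176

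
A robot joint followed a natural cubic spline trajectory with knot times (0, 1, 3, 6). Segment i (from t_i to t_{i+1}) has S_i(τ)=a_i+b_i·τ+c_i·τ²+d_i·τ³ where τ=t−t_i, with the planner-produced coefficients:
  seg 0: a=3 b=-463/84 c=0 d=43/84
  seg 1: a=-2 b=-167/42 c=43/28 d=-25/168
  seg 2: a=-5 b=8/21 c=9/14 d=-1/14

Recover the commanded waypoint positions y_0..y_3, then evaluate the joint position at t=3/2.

y_0=3 y_1=-2 y_2=-5 y_3=0
S(3/2) = -1623/448

y_0 = S_0(0) = a_0 = 3
y_1 = S_1(0) = a_1 = -2
y_2 = S_2(0) = a_2 = -5
y_3 = S_2(3) = 0
t_q=3/2 is in segment 1 (τ=1/2); S_1(τ)=-1623/448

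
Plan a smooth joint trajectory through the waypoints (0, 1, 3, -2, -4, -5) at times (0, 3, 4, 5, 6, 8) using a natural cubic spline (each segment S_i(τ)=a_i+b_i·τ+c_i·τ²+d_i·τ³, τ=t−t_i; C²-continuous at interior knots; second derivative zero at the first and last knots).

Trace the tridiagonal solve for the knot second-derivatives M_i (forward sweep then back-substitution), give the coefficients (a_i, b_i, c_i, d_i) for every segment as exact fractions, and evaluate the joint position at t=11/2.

Δ: Δ0=1/3, Δ1=2, Δ2=-5, Δ3=-2, Δ4=-1/2
row 1: diag=8, rhs=10; c'=1/8, d'=5/4
row 2: denom=4−1·1/8=31/8; d'=(-42−1·5/4)/(31/8)=-346/31
row 3: denom=4−1·8/31=116/31; d'=(18−1·-346/31)/(116/31)=226/29
row 4: denom=6−1·31/116=665/116; d'=(9−1·226/29)/(665/116)=4/19
back: M4=4/19
back: M3=226/29−31/116·4/19=147/19
back: M2=-346/31−8/31·147/19=-250/19
back: M1=5/4−1/8·-250/19=55/19
M: M0=0, M1=55/19, M2=-250/19, M3=147/19, M4=4/19, M5=0
seg 0: a=0, c=M0/2=0, d=(M1−M0)/(6·3)=55/342, b=Δ0−h0·(2M0+M1)/6=-127/114
seg 1: a=1, c=M1/2=55/38, d=(M2−M1)/(6·1)=-305/114, b=Δ1−h1·(2M1+M2)/6=184/57
seg 2: a=3, c=M2/2=-125/19, d=(M3−M2)/(6·1)=397/114, b=Δ2−h2·(2M2+M3)/6=-217/114
seg 3: a=-2, c=M3/2=147/38, d=(M4−M3)/(6·1)=-143/114, b=Δ3−h3·(2M3+M4)/6=-263/57
seg 4: a=-4, c=M4/2=2/19, d=(M5−M4)/(6·2)=-1/57, b=Δ4−h4·(2M4+M5)/6=-73/114
t_q=11/2 → seg 3, τ=1/2; S=-2+-263/57·τ+147/38·τ²+-143/114·τ³=-1063/304

  seg 0: a=0 b=-127/114 c=0 d=55/342
  seg 1: a=1 b=184/57 c=55/38 d=-305/114
  seg 2: a=3 b=-217/114 c=-125/19 d=397/114
  seg 3: a=-2 b=-263/57 c=147/38 d=-143/114
  seg 4: a=-4 b=-73/114 c=2/19 d=-1/57
S(11/2) = -1063/304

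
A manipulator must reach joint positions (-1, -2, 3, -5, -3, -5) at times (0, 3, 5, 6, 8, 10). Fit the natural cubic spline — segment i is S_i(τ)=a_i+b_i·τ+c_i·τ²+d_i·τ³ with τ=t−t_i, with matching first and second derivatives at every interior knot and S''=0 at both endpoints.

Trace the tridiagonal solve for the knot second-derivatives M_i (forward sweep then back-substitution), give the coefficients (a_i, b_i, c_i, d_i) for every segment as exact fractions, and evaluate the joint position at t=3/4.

Δ: Δ0=-1/3, Δ1=5/2, Δ2=-8, Δ3=1, Δ4=-1
row 1: diag=10, rhs=17; c'=1/5, d'=17/10
row 2: denom=6−2·1/5=28/5; d'=(-63−2·17/10)/(28/5)=-83/7
row 3: denom=6−1·5/28=163/28; d'=(54−1·-83/7)/(163/28)=1844/163
row 4: denom=8−2·56/163=1192/163; d'=(-12−2·1844/163)/(1192/163)=-1411/298
back: M4=-1411/298
back: M3=1844/163−56/163·-1411/298=1928/149
back: M2=-83/7−5/28·1928/149=-2111/149
back: M1=17/10−1/5·-2111/149=1351/298
M: M0=0, M1=1351/298, M2=-2111/149, M3=1928/149, M4=-1411/298, M5=0
seg 0: a=-1, c=M0/2=0, d=(M1−M0)/(6·3)=1351/5364, b=Δ0−h0·(2M0+M1)/6=-4649/1788
seg 1: a=-2, c=M1/2=1351/596, d=(M2−M1)/(6·2)=-5573/3576, b=Δ1−h1·(2M1+M2)/6=3755/894
seg 2: a=3, c=M2/2=-2111/298, d=(M3−M2)/(6·1)=4039/894, b=Δ2−h2·(2M2+M3)/6=-2429/447
seg 3: a=-5, c=M3/2=964/149, d=(M4−M3)/(6·2)=-5267/3576, b=Δ3−h3·(2M3+M4)/6=-5407/894
seg 4: a=-3, c=M4/2=-1411/596, d=(M5−M4)/(6·2)=1411/3576, b=Δ4−h4·(2M4+M5)/6=964/447
t_q=3/4 → seg 0, τ=3/4; S=-1+-4649/1788·τ+0·τ²+1351/5364·τ³=-108475/38144

  seg 0: a=-1 b=-4649/1788 c=0 d=1351/5364
  seg 1: a=-2 b=3755/894 c=1351/596 d=-5573/3576
  seg 2: a=3 b=-2429/447 c=-2111/298 d=4039/894
  seg 3: a=-5 b=-5407/894 c=964/149 d=-5267/3576
  seg 4: a=-3 b=964/447 c=-1411/596 d=1411/3576
S(3/4) = -108475/38144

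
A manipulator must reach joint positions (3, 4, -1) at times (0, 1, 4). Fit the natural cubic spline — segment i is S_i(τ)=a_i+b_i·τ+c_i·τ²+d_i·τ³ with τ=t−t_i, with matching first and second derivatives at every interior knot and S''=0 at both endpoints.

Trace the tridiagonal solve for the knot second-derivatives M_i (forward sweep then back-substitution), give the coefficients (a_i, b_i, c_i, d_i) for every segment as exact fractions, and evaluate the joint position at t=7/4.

  seg 0: a=3 b=4/3 c=0 d=-1/3
  seg 1: a=4 b=1/3 c=-1 d=1/9
S(7/4) = 239/64

Δ: Δ0=1, Δ1=-5/3
row 1: diag=8, rhs=-16; c'=3/8, d'=-2
back: M1=-2
M: M0=0, M1=-2, M2=0
seg 0: a=3, c=M0/2=0, d=(M1−M0)/(6·1)=-1/3, b=Δ0−h0·(2M0+M1)/6=4/3
seg 1: a=4, c=M1/2=-1, d=(M2−M1)/(6·3)=1/9, b=Δ1−h1·(2M1+M2)/6=1/3
t_q=7/4 → seg 1, τ=3/4; S=4+1/3·τ+-1·τ²+1/9·τ³=239/64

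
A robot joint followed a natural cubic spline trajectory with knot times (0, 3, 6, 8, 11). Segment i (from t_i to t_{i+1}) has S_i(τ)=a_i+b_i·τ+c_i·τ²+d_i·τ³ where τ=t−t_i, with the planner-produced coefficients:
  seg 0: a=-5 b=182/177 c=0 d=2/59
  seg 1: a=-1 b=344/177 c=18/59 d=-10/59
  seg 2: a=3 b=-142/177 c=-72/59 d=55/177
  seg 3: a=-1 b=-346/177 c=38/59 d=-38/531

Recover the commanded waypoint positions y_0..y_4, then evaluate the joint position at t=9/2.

y_0=-5 y_1=-1 y_2=3 y_3=-1 y_4=-3
S(9/2) = 479/236

y_0 = S_0(0) = a_0 = -5
y_1 = S_1(0) = a_1 = -1
y_2 = S_2(0) = a_2 = 3
y_3 = S_3(0) = a_3 = -1
y_4 = S_3(3) = -3
t_q=9/2 is in segment 1 (τ=3/2); S_1(τ)=479/236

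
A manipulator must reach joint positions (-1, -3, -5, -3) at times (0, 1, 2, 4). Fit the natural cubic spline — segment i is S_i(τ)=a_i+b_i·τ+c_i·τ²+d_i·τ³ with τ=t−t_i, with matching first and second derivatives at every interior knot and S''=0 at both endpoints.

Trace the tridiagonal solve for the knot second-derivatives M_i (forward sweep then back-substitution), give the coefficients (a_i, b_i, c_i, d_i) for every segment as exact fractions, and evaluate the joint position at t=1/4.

Δ: Δ0=-2, Δ1=-2, Δ2=1
row 1: diag=4, rhs=0; c'=1/4, d'=0
row 2: denom=6−1·1/4=23/4; d'=(18−1·0)/(23/4)=72/23
back: M2=72/23
back: M1=0−1/4·72/23=-18/23
M: M0=0, M1=-18/23, M2=72/23, M3=0
seg 0: a=-1, c=M0/2=0, d=(M1−M0)/(6·1)=-3/23, b=Δ0−h0·(2M0+M1)/6=-43/23
seg 1: a=-3, c=M1/2=-9/23, d=(M2−M1)/(6·1)=15/23, b=Δ1−h1·(2M1+M2)/6=-52/23
seg 2: a=-5, c=M2/2=36/23, d=(M3−M2)/(6·2)=-6/23, b=Δ2−h2·(2M2+M3)/6=-25/23
t_q=1/4 → seg 0, τ=1/4; S=-1+-43/23·τ+0·τ²+-3/23·τ³=-2163/1472

  seg 0: a=-1 b=-43/23 c=0 d=-3/23
  seg 1: a=-3 b=-52/23 c=-9/23 d=15/23
  seg 2: a=-5 b=-25/23 c=36/23 d=-6/23
S(1/4) = -2163/1472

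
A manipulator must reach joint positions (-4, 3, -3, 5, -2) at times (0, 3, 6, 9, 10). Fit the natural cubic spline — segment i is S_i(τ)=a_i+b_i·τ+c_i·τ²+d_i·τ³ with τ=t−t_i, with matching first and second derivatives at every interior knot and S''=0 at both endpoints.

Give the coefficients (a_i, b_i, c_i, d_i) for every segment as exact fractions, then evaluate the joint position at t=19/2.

  seg 0: a=-4 b=37/9 c=0 d=-16/81
  seg 1: a=3 b=-11/9 c=-16/9 d=41/81
  seg 2: a=-3 b=16/9 c=25/9 d=-67/81
  seg 3: a=5 b=-35/9 c=-14/3 d=14/9
S(19/2) = 25/12

Δ: Δ0=7/3, Δ1=-2, Δ2=8/3, Δ3=-7
row 1: diag=12, rhs=-26; c'=1/4, d'=-13/6
row 2: denom=12−3·1/4=45/4; d'=(28−3·-13/6)/(45/4)=46/15
row 3: denom=8−3·4/15=36/5; d'=(-58−3·46/15)/(36/5)=-28/3
back: M3=-28/3
back: M2=46/15−4/15·-28/3=50/9
back: M1=-13/6−1/4·50/9=-32/9
M: M0=0, M1=-32/9, M2=50/9, M3=-28/3, M4=0
seg 0: a=-4, c=M0/2=0, d=(M1−M0)/(6·3)=-16/81, b=Δ0−h0·(2M0+M1)/6=37/9
seg 1: a=3, c=M1/2=-16/9, d=(M2−M1)/(6·3)=41/81, b=Δ1−h1·(2M1+M2)/6=-11/9
seg 2: a=-3, c=M2/2=25/9, d=(M3−M2)/(6·3)=-67/81, b=Δ2−h2·(2M2+M3)/6=16/9
seg 3: a=5, c=M3/2=-14/3, d=(M4−M3)/(6·1)=14/9, b=Δ3−h3·(2M3+M4)/6=-35/9
t_q=19/2 → seg 3, τ=1/2; S=5+-35/9·τ+-14/3·τ²+14/9·τ³=25/12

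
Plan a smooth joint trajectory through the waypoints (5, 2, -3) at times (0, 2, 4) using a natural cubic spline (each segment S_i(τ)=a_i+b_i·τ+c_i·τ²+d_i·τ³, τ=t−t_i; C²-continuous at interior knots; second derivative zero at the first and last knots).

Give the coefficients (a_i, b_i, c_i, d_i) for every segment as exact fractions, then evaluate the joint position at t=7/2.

Δ: Δ0=-3/2, Δ1=-5/2
row 1: diag=8, rhs=-6; c'=1/4, d'=-3/4
back: M1=-3/4
M: M0=0, M1=-3/4, M2=0
seg 0: a=5, c=M0/2=0, d=(M1−M0)/(6·2)=-1/16, b=Δ0−h0·(2M0+M1)/6=-5/4
seg 1: a=2, c=M1/2=-3/8, d=(M2−M1)/(6·2)=1/16, b=Δ1−h1·(2M1+M2)/6=-2
t_q=7/2 → seg 1, τ=3/2; S=2+-2·τ+-3/8·τ²+1/16·τ³=-209/128

  seg 0: a=5 b=-5/4 c=0 d=-1/16
  seg 1: a=2 b=-2 c=-3/8 d=1/16
S(7/2) = -209/128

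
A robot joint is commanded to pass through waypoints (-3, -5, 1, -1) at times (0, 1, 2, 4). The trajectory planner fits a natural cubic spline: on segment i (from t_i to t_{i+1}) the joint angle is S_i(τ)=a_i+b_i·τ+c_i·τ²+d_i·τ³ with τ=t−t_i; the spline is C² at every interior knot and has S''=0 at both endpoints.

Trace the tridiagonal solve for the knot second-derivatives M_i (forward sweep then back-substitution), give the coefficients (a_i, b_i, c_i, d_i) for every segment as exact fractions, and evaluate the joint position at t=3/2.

Δ: Δ0=-2, Δ1=6, Δ2=-1
row 1: diag=4, rhs=48; c'=1/4, d'=12
row 2: denom=6−1·1/4=23/4; d'=(-42−1·12)/(23/4)=-216/23
back: M2=-216/23
back: M1=12−1/4·-216/23=330/23
M: M0=0, M1=330/23, M2=-216/23, M3=0
seg 0: a=-3, c=M0/2=0, d=(M1−M0)/(6·1)=55/23, b=Δ0−h0·(2M0+M1)/6=-101/23
seg 1: a=-5, c=M1/2=165/23, d=(M2−M1)/(6·1)=-91/23, b=Δ1−h1·(2M1+M2)/6=64/23
seg 2: a=1, c=M2/2=-108/23, d=(M3−M2)/(6·2)=18/23, b=Δ2−h2·(2M2+M3)/6=121/23
t_q=3/2 → seg 1, τ=1/2; S=-5+64/23·τ+165/23·τ²+-91/23·τ³=-425/184

  seg 0: a=-3 b=-101/23 c=0 d=55/23
  seg 1: a=-5 b=64/23 c=165/23 d=-91/23
  seg 2: a=1 b=121/23 c=-108/23 d=18/23
S(3/2) = -425/184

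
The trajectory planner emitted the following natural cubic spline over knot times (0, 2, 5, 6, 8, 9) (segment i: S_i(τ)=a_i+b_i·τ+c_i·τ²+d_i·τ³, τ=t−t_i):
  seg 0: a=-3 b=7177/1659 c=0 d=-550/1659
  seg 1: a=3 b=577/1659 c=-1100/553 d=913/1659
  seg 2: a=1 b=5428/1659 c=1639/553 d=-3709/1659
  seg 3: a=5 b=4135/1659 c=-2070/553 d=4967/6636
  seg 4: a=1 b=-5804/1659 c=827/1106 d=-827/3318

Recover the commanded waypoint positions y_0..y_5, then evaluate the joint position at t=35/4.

y_0=-3 y_1=3 y_2=1 y_3=5 y_4=1 y_5=-2
S(35/4) = -92615/70784

y_0 = S_0(0) = a_0 = -3
y_1 = S_1(0) = a_1 = 3
y_2 = S_2(0) = a_2 = 1
y_3 = S_3(0) = a_3 = 5
y_4 = S_4(0) = a_4 = 1
y_5 = S_4(1) = -2
t_q=35/4 is in segment 4 (τ=3/4); S_4(τ)=-92615/70784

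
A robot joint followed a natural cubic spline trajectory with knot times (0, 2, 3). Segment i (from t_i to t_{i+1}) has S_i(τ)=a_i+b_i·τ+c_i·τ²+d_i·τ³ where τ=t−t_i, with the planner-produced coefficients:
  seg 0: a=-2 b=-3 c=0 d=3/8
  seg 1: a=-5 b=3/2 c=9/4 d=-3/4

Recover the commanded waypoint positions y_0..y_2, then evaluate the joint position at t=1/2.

y_0=-2 y_1=-5 y_2=-2
S(1/2) = -221/64

y_0 = S_0(0) = a_0 = -2
y_1 = S_1(0) = a_1 = -5
y_2 = S_1(1) = -2
t_q=1/2 is in segment 0 (τ=1/2); S_0(τ)=-221/64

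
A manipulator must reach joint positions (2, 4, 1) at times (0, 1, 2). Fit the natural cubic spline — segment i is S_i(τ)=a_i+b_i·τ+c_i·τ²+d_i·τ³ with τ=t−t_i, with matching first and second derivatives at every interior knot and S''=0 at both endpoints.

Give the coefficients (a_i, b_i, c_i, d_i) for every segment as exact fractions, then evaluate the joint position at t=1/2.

Δ: Δ0=2, Δ1=-3
row 1: diag=4, rhs=-30; c'=1/4, d'=-15/2
back: M1=-15/2
M: M0=0, M1=-15/2, M2=0
seg 0: a=2, c=M0/2=0, d=(M1−M0)/(6·1)=-5/4, b=Δ0−h0·(2M0+M1)/6=13/4
seg 1: a=4, c=M1/2=-15/4, d=(M2−M1)/(6·1)=5/4, b=Δ1−h1·(2M1+M2)/6=-1/2
t_q=1/2 → seg 0, τ=1/2; S=2+13/4·τ+0·τ²+-5/4·τ³=111/32

  seg 0: a=2 b=13/4 c=0 d=-5/4
  seg 1: a=4 b=-1/2 c=-15/4 d=5/4
S(1/2) = 111/32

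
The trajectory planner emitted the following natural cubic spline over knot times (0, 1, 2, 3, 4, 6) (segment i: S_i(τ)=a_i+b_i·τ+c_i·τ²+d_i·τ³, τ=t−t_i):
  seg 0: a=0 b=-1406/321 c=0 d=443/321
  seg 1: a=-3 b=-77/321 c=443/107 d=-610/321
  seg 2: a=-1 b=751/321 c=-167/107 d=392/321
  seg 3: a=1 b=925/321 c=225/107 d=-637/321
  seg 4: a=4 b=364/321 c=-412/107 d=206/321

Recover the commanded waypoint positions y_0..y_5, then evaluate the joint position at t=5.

y_0 = S_0(0) = a_0 = 0
y_1 = S_1(0) = a_1 = -3
y_2 = S_2(0) = a_2 = -1
y_3 = S_3(0) = a_3 = 1
y_4 = S_4(0) = a_4 = 4
y_5 = S_4(2) = -4
t_q=5 is in segment 4 (τ=1); S_4(τ)=206/107

y_0=0 y_1=-3 y_2=-1 y_3=1 y_4=4 y_5=-4
S(5) = 206/107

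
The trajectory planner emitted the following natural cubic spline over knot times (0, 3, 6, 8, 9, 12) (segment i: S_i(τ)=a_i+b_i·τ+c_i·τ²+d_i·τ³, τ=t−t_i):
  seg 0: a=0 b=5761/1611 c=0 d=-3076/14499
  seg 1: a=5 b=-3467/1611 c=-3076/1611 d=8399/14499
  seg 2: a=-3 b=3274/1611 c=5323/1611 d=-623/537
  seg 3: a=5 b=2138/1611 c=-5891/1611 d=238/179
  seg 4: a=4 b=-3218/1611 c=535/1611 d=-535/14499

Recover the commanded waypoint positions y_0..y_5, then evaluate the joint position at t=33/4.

y_0=0 y_1=5 y_2=-3 y_3=5 y_4=4 y_5=0
S(33/4) = 88051/17184

y_0 = S_0(0) = a_0 = 0
y_1 = S_1(0) = a_1 = 5
y_2 = S_2(0) = a_2 = -3
y_3 = S_3(0) = a_3 = 5
y_4 = S_4(0) = a_4 = 4
y_5 = S_4(3) = 0
t_q=33/4 is in segment 3 (τ=1/4); S_3(τ)=88051/17184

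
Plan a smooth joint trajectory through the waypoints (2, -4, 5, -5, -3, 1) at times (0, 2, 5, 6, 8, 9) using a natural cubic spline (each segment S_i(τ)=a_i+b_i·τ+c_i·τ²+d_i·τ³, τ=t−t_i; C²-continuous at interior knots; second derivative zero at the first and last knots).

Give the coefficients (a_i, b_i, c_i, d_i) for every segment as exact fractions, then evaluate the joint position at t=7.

Δ: Δ0=-3, Δ1=3, Δ2=-10, Δ3=1, Δ4=4
row 1: diag=10, rhs=36; c'=3/10, d'=18/5
row 2: denom=8−3·3/10=71/10; d'=(-78−3·18/5)/(71/10)=-888/71
row 3: denom=6−1·10/71=416/71; d'=(66−1·-888/71)/(416/71)=2787/208
row 4: denom=6−2·71/208=553/104; d'=(18−2·2787/208)/(553/104)=-915/553
back: M4=-915/553
back: M3=2787/208−71/208·-915/553=7722/553
back: M2=-888/71−10/71·7722/553=-8004/553
back: M1=18/5−3/10·-8004/553=4392/553
M: M0=0, M1=4392/553, M2=-8004/553, M3=7722/553, M4=-915/553, M5=0
seg 0: a=2, c=M0/2=0, d=(M1−M0)/(6·2)=366/553, b=Δ0−h0·(2M0+M1)/6=-3123/553
seg 1: a=-4, c=M1/2=2196/553, d=(M2−M1)/(6·3)=-2066/1659, b=Δ1−h1·(2M1+M2)/6=1269/553
seg 2: a=5, c=M2/2=-4002/553, d=(M3−M2)/(6·1)=2621/553, b=Δ2−h2·(2M2+M3)/6=-4149/553
seg 3: a=-5, c=M3/2=3861/553, d=(M4−M3)/(6·2)=-2879/2212, b=Δ3−h3·(2M3+M4)/6=-4290/553
seg 4: a=-3, c=M4/2=-915/1106, d=(M5−M4)/(6·1)=305/1106, b=Δ4−h4·(2M4+M5)/6=2517/553
t_q=7 → seg 3, τ=1; S=-5+-4290/553·τ+3861/553·τ²+-2879/2212·τ³=-15655/2212

  seg 0: a=2 b=-3123/553 c=0 d=366/553
  seg 1: a=-4 b=1269/553 c=2196/553 d=-2066/1659
  seg 2: a=5 b=-4149/553 c=-4002/553 d=2621/553
  seg 3: a=-5 b=-4290/553 c=3861/553 d=-2879/2212
  seg 4: a=-3 b=2517/553 c=-915/1106 d=305/1106
S(7) = -15655/2212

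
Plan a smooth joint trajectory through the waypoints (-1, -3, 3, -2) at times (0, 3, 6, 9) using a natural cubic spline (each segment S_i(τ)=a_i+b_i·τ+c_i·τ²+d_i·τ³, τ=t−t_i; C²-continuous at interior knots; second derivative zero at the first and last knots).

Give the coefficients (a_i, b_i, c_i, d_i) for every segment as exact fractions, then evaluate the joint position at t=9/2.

Δ: Δ0=-2/3, Δ1=2, Δ2=-5/3
row 1: diag=12, rhs=16; c'=1/4, d'=4/3
row 2: denom=12−3·1/4=45/4; d'=(-22−3·4/3)/(45/4)=-104/45
back: M2=-104/45
back: M1=4/3−1/4·-104/45=86/45
M: M0=0, M1=86/45, M2=-104/45, M3=0
seg 0: a=-1, c=M0/2=0, d=(M1−M0)/(6·3)=43/405, b=Δ0−h0·(2M0+M1)/6=-73/45
seg 1: a=-3, c=M1/2=43/45, d=(M2−M1)/(6·3)=-19/81, b=Δ1−h1·(2M1+M2)/6=56/45
seg 2: a=3, c=M2/2=-52/45, d=(M3−M2)/(6·3)=52/405, b=Δ2−h2·(2M2+M3)/6=29/45
t_q=9/2 → seg 1, τ=3/2; S=-3+56/45·τ+43/45·τ²+-19/81·τ³=9/40

  seg 0: a=-1 b=-73/45 c=0 d=43/405
  seg 1: a=-3 b=56/45 c=43/45 d=-19/81
  seg 2: a=3 b=29/45 c=-52/45 d=52/405
S(9/2) = 9/40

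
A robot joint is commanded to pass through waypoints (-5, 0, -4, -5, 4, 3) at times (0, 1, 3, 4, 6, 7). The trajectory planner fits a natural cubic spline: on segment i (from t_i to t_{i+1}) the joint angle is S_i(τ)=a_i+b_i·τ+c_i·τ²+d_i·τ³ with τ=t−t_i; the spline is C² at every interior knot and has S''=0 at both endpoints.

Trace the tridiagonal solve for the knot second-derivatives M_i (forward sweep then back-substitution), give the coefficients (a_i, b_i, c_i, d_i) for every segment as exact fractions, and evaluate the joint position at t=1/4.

  seg 0: a=-5 b=3109/494 c=0 d=-639/494
  seg 1: a=0 b=596/247 c=-1917/494 d=827/988
  seg 2: a=-4 b=-757/247 c=282/247 d=12/13
  seg 3: a=-5 b=491/247 c=966/247 d=-2623/1976
  seg 4: a=4 b=841/494 c=-4005/988 d=1335/988
S(1/4) = -108975/31616

Δ: Δ0=5, Δ1=-2, Δ2=-1, Δ3=9/2, Δ4=-1
row 1: diag=6, rhs=-42; c'=1/3, d'=-7
row 2: denom=6−2·1/3=16/3; d'=(6−2·-7)/(16/3)=15/4
row 3: denom=6−1·3/16=93/16; d'=(33−1·15/4)/(93/16)=156/31
row 4: denom=6−2·32/93=494/93; d'=(-33−2·156/31)/(494/93)=-4005/494
back: M4=-4005/494
back: M3=156/31−32/93·-4005/494=1932/247
back: M2=15/4−3/16·1932/247=564/247
back: M1=-7−1/3·564/247=-1917/247
M: M0=0, M1=-1917/247, M2=564/247, M3=1932/247, M4=-4005/494, M5=0
seg 0: a=-5, c=M0/2=0, d=(M1−M0)/(6·1)=-639/494, b=Δ0−h0·(2M0+M1)/6=3109/494
seg 1: a=0, c=M1/2=-1917/494, d=(M2−M1)/(6·2)=827/988, b=Δ1−h1·(2M1+M2)/6=596/247
seg 2: a=-4, c=M2/2=282/247, d=(M3−M2)/(6·1)=12/13, b=Δ2−h2·(2M2+M3)/6=-757/247
seg 3: a=-5, c=M3/2=966/247, d=(M4−M3)/(6·2)=-2623/1976, b=Δ3−h3·(2M3+M4)/6=491/247
seg 4: a=4, c=M4/2=-4005/988, d=(M5−M4)/(6·1)=1335/988, b=Δ4−h4·(2M4+M5)/6=841/494
t_q=1/4 → seg 0, τ=1/4; S=-5+3109/494·τ+0·τ²+-639/494·τ³=-108975/31616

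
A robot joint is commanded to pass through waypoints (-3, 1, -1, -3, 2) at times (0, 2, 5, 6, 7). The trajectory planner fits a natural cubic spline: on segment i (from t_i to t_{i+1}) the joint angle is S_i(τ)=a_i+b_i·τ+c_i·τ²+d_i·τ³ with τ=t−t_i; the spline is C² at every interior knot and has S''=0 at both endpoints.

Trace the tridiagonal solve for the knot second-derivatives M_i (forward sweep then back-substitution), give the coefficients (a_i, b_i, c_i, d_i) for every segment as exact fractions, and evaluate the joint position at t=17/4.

Δ: Δ0=2, Δ1=-2/3, Δ2=-2, Δ3=5
row 1: diag=10, rhs=-16; c'=3/10, d'=-8/5
row 2: denom=8−3·3/10=71/10; d'=(-8−3·-8/5)/(71/10)=-32/71
row 3: denom=4−1·10/71=274/71; d'=(42−1·-32/71)/(274/71)=11
back: M3=11
back: M2=-32/71−10/71·11=-2
back: M1=-8/5−3/10·-2=-1
M: M0=0, M1=-1, M2=-2, M3=11, M4=0
seg 0: a=-3, c=M0/2=0, d=(M1−M0)/(6·2)=-1/12, b=Δ0−h0·(2M0+M1)/6=7/3
seg 1: a=1, c=M1/2=-1/2, d=(M2−M1)/(6·3)=-1/18, b=Δ1−h1·(2M1+M2)/6=4/3
seg 2: a=-1, c=M2/2=-1, d=(M3−M2)/(6·1)=13/6, b=Δ2−h2·(2M2+M3)/6=-19/6
seg 3: a=-3, c=M3/2=11/2, d=(M4−M3)/(6·1)=-11/6, b=Δ3−h3·(2M3+M4)/6=4/3
t_q=17/4 → seg 1, τ=9/4; S=1+4/3·τ+-1/2·τ²+-1/18·τ³=107/128

  seg 0: a=-3 b=7/3 c=0 d=-1/12
  seg 1: a=1 b=4/3 c=-1/2 d=-1/18
  seg 2: a=-1 b=-19/6 c=-1 d=13/6
  seg 3: a=-3 b=4/3 c=11/2 d=-11/6
S(17/4) = 107/128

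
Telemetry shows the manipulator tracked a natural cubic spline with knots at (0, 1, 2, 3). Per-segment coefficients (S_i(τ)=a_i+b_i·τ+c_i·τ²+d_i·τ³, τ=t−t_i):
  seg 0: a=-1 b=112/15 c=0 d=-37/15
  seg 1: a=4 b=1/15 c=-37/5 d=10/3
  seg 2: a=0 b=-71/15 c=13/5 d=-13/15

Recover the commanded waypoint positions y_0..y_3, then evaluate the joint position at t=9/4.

y_0=-1 y_1=4 y_2=0 y_3=-3
S(9/4) = -331/320

y_0 = S_0(0) = a_0 = -1
y_1 = S_1(0) = a_1 = 4
y_2 = S_2(0) = a_2 = 0
y_3 = S_2(1) = -3
t_q=9/4 is in segment 2 (τ=1/4); S_2(τ)=-331/320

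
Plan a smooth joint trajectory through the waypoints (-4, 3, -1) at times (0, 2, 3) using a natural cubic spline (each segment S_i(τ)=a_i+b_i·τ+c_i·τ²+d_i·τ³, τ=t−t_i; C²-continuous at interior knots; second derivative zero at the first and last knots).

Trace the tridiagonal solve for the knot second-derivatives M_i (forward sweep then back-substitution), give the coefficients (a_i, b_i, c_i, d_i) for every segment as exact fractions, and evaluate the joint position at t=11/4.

  seg 0: a=-4 b=6 c=0 d=-5/8
  seg 1: a=3 b=-3/2 c=-15/4 d=5/4
S(11/4) = 75/256

Δ: Δ0=7/2, Δ1=-4
row 1: diag=6, rhs=-45; c'=1/6, d'=-15/2
back: M1=-15/2
M: M0=0, M1=-15/2, M2=0
seg 0: a=-4, c=M0/2=0, d=(M1−M0)/(6·2)=-5/8, b=Δ0−h0·(2M0+M1)/6=6
seg 1: a=3, c=M1/2=-15/4, d=(M2−M1)/(6·1)=5/4, b=Δ1−h1·(2M1+M2)/6=-3/2
t_q=11/4 → seg 1, τ=3/4; S=3+-3/2·τ+-15/4·τ²+5/4·τ³=75/256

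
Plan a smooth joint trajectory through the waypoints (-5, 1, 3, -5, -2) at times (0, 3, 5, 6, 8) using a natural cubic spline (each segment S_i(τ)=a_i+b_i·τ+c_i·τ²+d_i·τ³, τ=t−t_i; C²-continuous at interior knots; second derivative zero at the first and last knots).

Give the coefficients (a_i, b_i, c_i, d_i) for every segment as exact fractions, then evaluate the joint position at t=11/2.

Δ: Δ0=2, Δ1=1, Δ2=-8, Δ3=3/2
row 1: diag=10, rhs=-6; c'=1/5, d'=-3/5
row 2: denom=6−2·1/5=28/5; d'=(-54−2·-3/5)/(28/5)=-66/7
row 3: denom=6−1·5/28=163/28; d'=(57−1·-66/7)/(163/28)=1860/163
back: M3=1860/163
back: M2=-66/7−5/28·1860/163=-1869/163
back: M1=-3/5−1/5·-1869/163=276/163
M: M0=0, M1=276/163, M2=-1869/163, M3=1860/163, M4=0
seg 0: a=-5, c=M0/2=0, d=(M1−M0)/(6·3)=46/489, b=Δ0−h0·(2M0+M1)/6=188/163
seg 1: a=1, c=M1/2=138/163, d=(M2−M1)/(6·2)=-715/652, b=Δ1−h1·(2M1+M2)/6=602/163
seg 2: a=3, c=M2/2=-1869/326, d=(M3−M2)/(6·1)=1243/326, b=Δ2−h2·(2M2+M3)/6=-991/163
seg 3: a=-5, c=M3/2=930/163, d=(M4−M3)/(6·2)=-155/163, b=Δ3−h3·(2M3+M4)/6=-1991/326
t_q=11/2 → seg 2, τ=1/2; S=3+-991/163·τ+-1869/326·τ²+1243/326·τ³=-2599/2608

  seg 0: a=-5 b=188/163 c=0 d=46/489
  seg 1: a=1 b=602/163 c=138/163 d=-715/652
  seg 2: a=3 b=-991/163 c=-1869/326 d=1243/326
  seg 3: a=-5 b=-1991/326 c=930/163 d=-155/163
S(11/2) = -2599/2608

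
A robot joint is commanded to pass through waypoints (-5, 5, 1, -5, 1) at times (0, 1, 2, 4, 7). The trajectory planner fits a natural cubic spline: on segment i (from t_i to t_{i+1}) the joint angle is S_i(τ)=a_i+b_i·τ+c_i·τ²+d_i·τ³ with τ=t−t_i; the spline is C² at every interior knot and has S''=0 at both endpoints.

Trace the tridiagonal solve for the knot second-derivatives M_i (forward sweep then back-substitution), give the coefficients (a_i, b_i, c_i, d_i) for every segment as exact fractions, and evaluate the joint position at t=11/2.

  seg 0: a=-5 b=1462/107 c=0 d=-392/107
  seg 1: a=5 b=286/107 c=-1176/107 d=462/107
  seg 2: a=1 b=-680/107 c=210/107 d=-61/428
  seg 3: a=-5 b=-23/107 c=237/214 d=-79/642
S(11/2) = -5557/1712

Δ: Δ0=10, Δ1=-4, Δ2=-3, Δ3=2
row 1: diag=4, rhs=-84; c'=1/4, d'=-21
row 2: denom=6−1·1/4=23/4; d'=(6−1·-21)/(23/4)=108/23
row 3: denom=10−2·8/23=214/23; d'=(30−2·108/23)/(214/23)=237/107
back: M3=237/107
back: M2=108/23−8/23·237/107=420/107
back: M1=-21−1/4·420/107=-2352/107
M: M0=0, M1=-2352/107, M2=420/107, M3=237/107, M4=0
seg 0: a=-5, c=M0/2=0, d=(M1−M0)/(6·1)=-392/107, b=Δ0−h0·(2M0+M1)/6=1462/107
seg 1: a=5, c=M1/2=-1176/107, d=(M2−M1)/(6·1)=462/107, b=Δ1−h1·(2M1+M2)/6=286/107
seg 2: a=1, c=M2/2=210/107, d=(M3−M2)/(6·2)=-61/428, b=Δ2−h2·(2M2+M3)/6=-680/107
seg 3: a=-5, c=M3/2=237/214, d=(M4−M3)/(6·3)=-79/642, b=Δ3−h3·(2M3+M4)/6=-23/107
t_q=11/2 → seg 3, τ=3/2; S=-5+-23/107·τ+237/214·τ²+-79/642·τ³=-5557/1712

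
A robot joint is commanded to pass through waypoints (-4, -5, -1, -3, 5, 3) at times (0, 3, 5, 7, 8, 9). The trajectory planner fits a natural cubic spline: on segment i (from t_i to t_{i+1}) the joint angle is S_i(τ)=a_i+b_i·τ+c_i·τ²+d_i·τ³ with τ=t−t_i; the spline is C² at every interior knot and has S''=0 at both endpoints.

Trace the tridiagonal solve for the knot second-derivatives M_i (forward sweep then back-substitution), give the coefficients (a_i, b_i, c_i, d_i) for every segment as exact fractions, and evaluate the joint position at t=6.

  seg 0: a=-4 b=-4007/2382 c=0 d=119/794
  seg 1: a=-5 b=2816/1191 c=1071/794 d=-3647/4764
  seg 2: a=-1 b=-1699/1191 c=-1288/397 d=2059/1191
  seg 3: a=-3 b=7553/1191 c=2830/397 d=-6515/1191
  seg 4: a=5 b=4988/1191 c=-3685/397 d=3685/1191
S(6) = -1565/397

Δ: Δ0=-1/3, Δ1=2, Δ2=-1, Δ3=8, Δ4=-2
row 1: diag=10, rhs=14; c'=1/5, d'=7/5
row 2: denom=8−2·1/5=38/5; d'=(-18−2·7/5)/(38/5)=-52/19
row 3: denom=6−2·5/19=104/19; d'=(54−2·-52/19)/(104/19)=565/52
row 4: denom=4−1·19/104=397/104; d'=(-60−1·565/52)/(397/104)=-7370/397
back: M4=-7370/397
back: M3=565/52−19/104·-7370/397=5660/397
back: M2=-52/19−5/19·5660/397=-2576/397
back: M1=7/5−1/5·-2576/397=1071/397
M: M0=0, M1=1071/397, M2=-2576/397, M3=5660/397, M4=-7370/397, M5=0
seg 0: a=-4, c=M0/2=0, d=(M1−M0)/(6·3)=119/794, b=Δ0−h0·(2M0+M1)/6=-4007/2382
seg 1: a=-5, c=M1/2=1071/794, d=(M2−M1)/(6·2)=-3647/4764, b=Δ1−h1·(2M1+M2)/6=2816/1191
seg 2: a=-1, c=M2/2=-1288/397, d=(M3−M2)/(6·2)=2059/1191, b=Δ2−h2·(2M2+M3)/6=-1699/1191
seg 3: a=-3, c=M3/2=2830/397, d=(M4−M3)/(6·1)=-6515/1191, b=Δ3−h3·(2M3+M4)/6=7553/1191
seg 4: a=5, c=M4/2=-3685/397, d=(M5−M4)/(6·1)=3685/1191, b=Δ4−h4·(2M4+M5)/6=4988/1191
t_q=6 → seg 2, τ=1; S=-1+-1699/1191·τ+-1288/397·τ²+2059/1191·τ³=-1565/397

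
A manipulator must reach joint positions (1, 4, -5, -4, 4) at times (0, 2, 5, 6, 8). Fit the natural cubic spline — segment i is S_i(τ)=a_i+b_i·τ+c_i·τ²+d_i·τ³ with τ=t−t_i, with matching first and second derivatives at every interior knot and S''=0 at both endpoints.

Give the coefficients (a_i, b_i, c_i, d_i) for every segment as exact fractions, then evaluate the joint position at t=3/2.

  seg 0: a=1 b=1173/416 c=0 d=-549/1664
  seg 1: a=4 b=-237/208 c=-1647/832 d=29/64
  seg 2: a=-5 b=-651/832 c=873/416 d=-263/832
  seg 3: a=-4 b=513/208 c=957/832 d=-319/1664
S(3/2) = 54793/13312

Δ: Δ0=3/2, Δ1=-3, Δ2=1, Δ3=4
row 1: diag=10, rhs=-27; c'=3/10, d'=-27/10
row 2: denom=8−3·3/10=71/10; d'=(24−3·-27/10)/(71/10)=321/71
row 3: denom=6−1·10/71=416/71; d'=(18−1·321/71)/(416/71)=957/416
back: M3=957/416
back: M2=321/71−10/71·957/416=873/208
back: M1=-27/10−3/10·873/208=-1647/416
M: M0=0, M1=-1647/416, M2=873/208, M3=957/416, M4=0
seg 0: a=1, c=M0/2=0, d=(M1−M0)/(6·2)=-549/1664, b=Δ0−h0·(2M0+M1)/6=1173/416
seg 1: a=4, c=M1/2=-1647/832, d=(M2−M1)/(6·3)=29/64, b=Δ1−h1·(2M1+M2)/6=-237/208
seg 2: a=-5, c=M2/2=873/416, d=(M3−M2)/(6·1)=-263/832, b=Δ2−h2·(2M2+M3)/6=-651/832
seg 3: a=-4, c=M3/2=957/832, d=(M4−M3)/(6·2)=-319/1664, b=Δ3−h3·(2M3+M4)/6=513/208
t_q=3/2 → seg 0, τ=3/2; S=1+1173/416·τ+0·τ²+-549/1664·τ³=54793/13312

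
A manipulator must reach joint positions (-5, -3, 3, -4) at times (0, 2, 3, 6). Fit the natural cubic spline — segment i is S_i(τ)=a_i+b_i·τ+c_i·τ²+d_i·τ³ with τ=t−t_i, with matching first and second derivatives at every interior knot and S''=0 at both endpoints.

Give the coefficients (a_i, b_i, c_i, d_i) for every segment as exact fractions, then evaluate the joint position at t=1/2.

Δ: Δ0=1, Δ1=6, Δ2=-7/3
row 1: diag=6, rhs=30; c'=1/6, d'=5
row 2: denom=8−1·1/6=47/6; d'=(-50−1·5)/(47/6)=-330/47
back: M2=-330/47
back: M1=5−1/6·-330/47=290/47
M: M0=0, M1=290/47, M2=-330/47, M3=0
seg 0: a=-5, c=M0/2=0, d=(M1−M0)/(6·2)=145/282, b=Δ0−h0·(2M0+M1)/6=-149/141
seg 1: a=-3, c=M1/2=145/47, d=(M2−M1)/(6·1)=-310/141, b=Δ1−h1·(2M1+M2)/6=721/141
seg 2: a=3, c=M2/2=-165/47, d=(M3−M2)/(6·3)=55/141, b=Δ2−h2·(2M2+M3)/6=661/141
t_q=1/2 → seg 0, τ=1/2; S=-5+-149/141·τ+0·τ²+145/282·τ³=-4109/752

  seg 0: a=-5 b=-149/141 c=0 d=145/282
  seg 1: a=-3 b=721/141 c=145/47 d=-310/141
  seg 2: a=3 b=661/141 c=-165/47 d=55/141
S(1/2) = -4109/752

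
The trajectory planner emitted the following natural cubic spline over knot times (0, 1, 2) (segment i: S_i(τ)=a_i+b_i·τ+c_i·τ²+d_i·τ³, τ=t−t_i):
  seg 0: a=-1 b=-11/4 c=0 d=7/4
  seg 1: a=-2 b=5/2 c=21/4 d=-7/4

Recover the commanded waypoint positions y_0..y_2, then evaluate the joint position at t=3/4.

y_0=-1 y_1=-2 y_2=4
S(3/4) = -595/256

y_0 = S_0(0) = a_0 = -1
y_1 = S_1(0) = a_1 = -2
y_2 = S_1(1) = 4
t_q=3/4 is in segment 0 (τ=3/4); S_0(τ)=-595/256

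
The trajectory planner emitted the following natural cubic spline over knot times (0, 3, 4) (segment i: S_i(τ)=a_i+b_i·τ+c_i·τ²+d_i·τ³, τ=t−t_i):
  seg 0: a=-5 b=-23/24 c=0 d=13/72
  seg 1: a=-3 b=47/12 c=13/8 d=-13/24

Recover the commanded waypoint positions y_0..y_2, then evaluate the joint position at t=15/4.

y_0=-5 y_1=-3 y_2=2
S(15/4) = 319/512

y_0 = S_0(0) = a_0 = -5
y_1 = S_1(0) = a_1 = -3
y_2 = S_1(1) = 2
t_q=15/4 is in segment 1 (τ=3/4); S_1(τ)=319/512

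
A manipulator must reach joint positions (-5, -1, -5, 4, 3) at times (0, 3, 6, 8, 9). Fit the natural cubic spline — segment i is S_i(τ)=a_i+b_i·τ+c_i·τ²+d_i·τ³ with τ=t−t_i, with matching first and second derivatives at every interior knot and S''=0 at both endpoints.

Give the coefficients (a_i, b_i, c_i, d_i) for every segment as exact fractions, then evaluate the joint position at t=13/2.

  seg 0: a=-5 b=281/103 c=0 d=-431/2781
  seg 1: a=-1 b=-150/103 c=-431/309 d=1331/2781
  seg 2: a=-5 b=319/103 c=300/103 d=-911/824
  seg 3: a=4 b=305/206 c=-1533/412 d=511/412
S(13/2) = -18863/6592

Δ: Δ0=4/3, Δ1=-4/3, Δ2=9/2, Δ3=-1
row 1: diag=12, rhs=-16; c'=1/4, d'=-4/3
row 2: denom=10−3·1/4=37/4; d'=(35−3·-4/3)/(37/4)=156/37
row 3: denom=6−2·8/37=206/37; d'=(-33−2·156/37)/(206/37)=-1533/206
back: M3=-1533/206
back: M2=156/37−8/37·-1533/206=600/103
back: M1=-4/3−1/4·600/103=-862/309
M: M0=0, M1=-862/309, M2=600/103, M3=-1533/206, M4=0
seg 0: a=-5, c=M0/2=0, d=(M1−M0)/(6·3)=-431/2781, b=Δ0−h0·(2M0+M1)/6=281/103
seg 1: a=-1, c=M1/2=-431/309, d=(M2−M1)/(6·3)=1331/2781, b=Δ1−h1·(2M1+M2)/6=-150/103
seg 2: a=-5, c=M2/2=300/103, d=(M3−M2)/(6·2)=-911/824, b=Δ2−h2·(2M2+M3)/6=319/103
seg 3: a=4, c=M3/2=-1533/412, d=(M4−M3)/(6·1)=511/412, b=Δ3−h3·(2M3+M4)/6=305/206
t_q=13/2 → seg 2, τ=1/2; S=-5+319/103·τ+300/103·τ²+-911/824·τ³=-18863/6592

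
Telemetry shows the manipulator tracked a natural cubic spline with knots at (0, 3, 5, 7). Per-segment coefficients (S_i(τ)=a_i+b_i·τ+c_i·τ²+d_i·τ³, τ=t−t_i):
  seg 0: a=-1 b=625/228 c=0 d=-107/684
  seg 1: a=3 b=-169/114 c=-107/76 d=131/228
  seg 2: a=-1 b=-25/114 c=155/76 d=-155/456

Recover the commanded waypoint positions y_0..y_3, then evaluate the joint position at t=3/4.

y_0=-1 y_1=3 y_2=-1 y_3=4
S(3/4) = 4815/4864

y_0 = S_0(0) = a_0 = -1
y_1 = S_1(0) = a_1 = 3
y_2 = S_2(0) = a_2 = -1
y_3 = S_2(2) = 4
t_q=3/4 is in segment 0 (τ=3/4); S_0(τ)=4815/4864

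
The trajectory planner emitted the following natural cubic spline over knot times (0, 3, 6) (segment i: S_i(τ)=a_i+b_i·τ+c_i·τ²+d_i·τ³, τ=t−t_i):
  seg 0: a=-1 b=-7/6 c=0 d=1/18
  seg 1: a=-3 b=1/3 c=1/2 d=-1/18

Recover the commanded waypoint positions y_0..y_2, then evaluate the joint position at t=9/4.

y_0=-1 y_1=-3 y_2=1
S(9/4) = -383/128

y_0 = S_0(0) = a_0 = -1
y_1 = S_1(0) = a_1 = -3
y_2 = S_1(3) = 1
t_q=9/4 is in segment 0 (τ=9/4); S_0(τ)=-383/128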